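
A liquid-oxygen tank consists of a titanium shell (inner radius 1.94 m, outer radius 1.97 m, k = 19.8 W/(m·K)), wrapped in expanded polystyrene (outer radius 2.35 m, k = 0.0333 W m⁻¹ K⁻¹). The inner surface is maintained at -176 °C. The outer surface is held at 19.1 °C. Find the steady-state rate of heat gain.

Series thermal resistances, inner to outer:
  R_titanium = (1/1.94 − 1/1.97)/(4πk) = 0.007850/(4π·19.8) = 3.155×10^-5 K/W
  R_expanded polystyrene = (1/1.97 − 1/2.35)/(4πk) = 0.08208/(4π·0.0333) = 0.1962 K/W
ΣR = 3.155×10^-5 + 0.1962 = 0.1962 K/W
Q = ΔT/ΣR = (-176 °C − 19.1 °C)/0.1962 = -994 W
(Negative Q ⇒ heat flows inward; heat gain = 994 W.)

Q = 994 W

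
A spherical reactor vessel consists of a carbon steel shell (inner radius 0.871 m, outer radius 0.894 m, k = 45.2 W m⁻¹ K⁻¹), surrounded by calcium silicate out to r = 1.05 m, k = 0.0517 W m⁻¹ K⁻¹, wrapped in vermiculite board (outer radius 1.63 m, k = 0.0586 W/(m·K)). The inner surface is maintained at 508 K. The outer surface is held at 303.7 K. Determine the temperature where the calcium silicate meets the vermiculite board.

Treat each layer as a resistance in series:
  R_carbon steel = (1/0.871 − 1/0.894)/(4πk) = 0.02954/(4π·45.2) = 5.200×10^-5 K/W
  R_calcium silicate = (1/0.894 − 1/1.05)/(4πk) = 0.1662/(4π·0.0517) = 0.2558 K/W
  R_vermiculite board = (1/1.05 − 1/1.63)/(4πk) = 0.3389/(4π·0.0586) = 0.4602 K/W
ΣR = 5.200×10^-5 + 0.2558 + 0.4602 = 0.7161 K/W
Q = ΔT/ΣR = (508 K − 303.7 K)/0.7161 = 285.3 W
From the inner boundary to the calcium silicate/vermiculite board interface, ΣR_partial = 0.2559 K/W.
T_interface = T_in − Q·ΣR_partial = 508 K − (285.3)(0.2559) = 435 K

T = 435 K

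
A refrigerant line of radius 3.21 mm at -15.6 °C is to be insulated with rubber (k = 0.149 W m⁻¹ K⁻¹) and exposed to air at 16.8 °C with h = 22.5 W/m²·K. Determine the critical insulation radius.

r_cr = 0.662 cm

For a cylinder, r_cr = k_ins/h = 0.149/22.5 = 0.00662 m = 0.662 cm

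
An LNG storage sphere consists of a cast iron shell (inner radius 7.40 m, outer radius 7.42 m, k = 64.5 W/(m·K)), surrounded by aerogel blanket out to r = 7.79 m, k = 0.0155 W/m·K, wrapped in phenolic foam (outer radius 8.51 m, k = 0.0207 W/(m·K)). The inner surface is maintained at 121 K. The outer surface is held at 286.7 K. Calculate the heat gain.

Q = 2220 W

Series thermal resistances, inner to outer:
  R_cast iron = (1/7.40 − 1/7.42)/(4πk) = 3.642×10^-4/(4π·64.5) = 4.494×10^-7 K/W
  R_aerogel blanket = (1/7.42 − 1/7.79)/(4πk) = 0.006401/(4π·0.0155) = 0.03286 K/W
  R_phenolic foam = (1/7.79 − 1/8.51)/(4πk) = 0.01086/(4π·0.0207) = 0.04175 K/W
ΣR = 4.494×10^-7 + 0.03286 + 0.04175 = 0.07461 K/W
Q = ΔT/ΣR = (121 K − 286.7 K)/0.07461 = -2220 W
(Negative Q ⇒ heat flows inward; heat gain = 2220 W.)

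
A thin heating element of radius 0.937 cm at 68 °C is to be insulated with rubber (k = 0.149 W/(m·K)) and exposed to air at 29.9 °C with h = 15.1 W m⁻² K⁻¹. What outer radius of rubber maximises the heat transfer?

r_cr = 0.987 cm

For a cylinder, r_cr = k_ins/h = 0.149/15.1 = 0.00987 m = 0.987 cm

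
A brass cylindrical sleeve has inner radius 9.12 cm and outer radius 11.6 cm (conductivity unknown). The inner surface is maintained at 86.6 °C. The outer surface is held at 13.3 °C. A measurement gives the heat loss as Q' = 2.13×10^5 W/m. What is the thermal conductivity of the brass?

ΣR = ΔT/Q' = |86.6 − 13.3|/2.13×10^5 = 3.441×10^-4 m·K/W
ln(r₂/r₁)/(2πk) = 3.441×10^-4 ⇒ k = 0.2405/(2π·3.441×10^-4) = 111 W/m·K

k = 111 W/m·K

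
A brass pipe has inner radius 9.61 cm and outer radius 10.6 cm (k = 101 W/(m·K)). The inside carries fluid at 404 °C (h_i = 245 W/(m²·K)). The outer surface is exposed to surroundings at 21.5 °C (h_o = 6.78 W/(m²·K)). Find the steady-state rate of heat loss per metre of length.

Treat each layer as a resistance in series:
  R'_conv,in = 1/(2πr h) = 1/(2π·0.0961·245) = 0.006760 m·K/W
  R'_brass = ln(0.106/0.0961)/(2πk) = 0.09805/(2π·101) = 1.545×10^-4 m·K/W
  R'_conv,out = 1/(2πr h) = 1/(2π·0.106·6.78) = 0.2215 m·K/W
ΣR = 0.006760 + 1.545×10^-4 + 0.2215 = 0.2284 m·K/W
Q' = ΔT/ΣR = (404 °C − 21.5 °C)/0.2284 = 1670 W/m

Q' = 1670 W/m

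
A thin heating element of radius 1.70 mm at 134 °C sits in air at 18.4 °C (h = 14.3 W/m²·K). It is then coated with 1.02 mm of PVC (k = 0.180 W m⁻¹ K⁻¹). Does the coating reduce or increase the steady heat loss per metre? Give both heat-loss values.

increases: 17.7 → 25.6 W/m

Critical radius for a cylinder: r_cr = k/h = 0.0126 m = 1.26 cm.
Outer radius after coating: r₂ = 0.00170 + 0.00102 = 0.00272 m.
Since r₁ < r_cr and r₂ ≤ r_cr, the coating moves toward the maximum at r_cr — heat loss rises.
Bare: R = 1/(2πr₁h) = 6.547 m·K/W; Q = 115.6/6.547 = 17.7 W/m.
Coated: R = R_cond + R_conv = 4.507 m·K/W; Q = 115.6/4.507 = 25.6 W/m.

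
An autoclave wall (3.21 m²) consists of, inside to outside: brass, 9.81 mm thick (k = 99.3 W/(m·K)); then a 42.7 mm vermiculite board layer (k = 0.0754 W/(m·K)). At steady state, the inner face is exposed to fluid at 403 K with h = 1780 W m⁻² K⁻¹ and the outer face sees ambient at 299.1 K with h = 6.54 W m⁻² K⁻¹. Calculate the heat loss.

Resistance network (inner→outer):
  R_conv,in = 1/(hA) = 1/(1780·3.21) = 1.750×10^-4 K/W
  R_brass = L/(kA) = 0.00981/(99.3·3.21) = 3.078×10^-5 K/W
  R_vermiculite board = L/(kA) = 0.0427/(0.0754·3.21) = 0.1764 K/W
  R_conv,out = 1/(hA) = 1/(6.54·3.21) = 0.04763 K/W
ΣR = 1.750×10^-4 + 3.078×10^-5 + 0.1764 + 0.04763 = 0.2242 K/W
Q = ΔT/ΣR = (403 K − 299.1 K)/0.2242 = 463 W

Q = 463 W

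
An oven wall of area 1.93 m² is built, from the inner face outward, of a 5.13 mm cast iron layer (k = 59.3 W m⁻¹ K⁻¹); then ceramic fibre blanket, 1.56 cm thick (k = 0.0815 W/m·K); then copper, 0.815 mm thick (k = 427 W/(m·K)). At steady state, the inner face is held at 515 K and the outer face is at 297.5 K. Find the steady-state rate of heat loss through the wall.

Q = 2190 W

Resistance network (inner→outer):
  R_cast iron = L/(kA) = 0.00513/(59.3·1.93) = 4.482×10^-5 K/W
  R_ceramic fibre blanket = L/(kA) = 0.0156/(0.0815·1.93) = 0.09918 K/W
  R_copper = L/(kA) = 8.15×10^-4/(427·1.93) = 9.889×10^-7 K/W
ΣR = 4.482×10^-5 + 0.09918 + 9.889×10^-7 = 0.09923 K/W
Q = ΔT/ΣR = (515 K − 297.5 K)/0.09923 = 2190 W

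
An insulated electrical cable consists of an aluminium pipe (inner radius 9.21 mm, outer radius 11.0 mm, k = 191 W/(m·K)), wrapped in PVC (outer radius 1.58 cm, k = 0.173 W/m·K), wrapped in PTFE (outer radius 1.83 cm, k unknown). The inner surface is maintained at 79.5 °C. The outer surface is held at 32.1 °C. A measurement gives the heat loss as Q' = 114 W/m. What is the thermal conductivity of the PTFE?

k = 0.283 W/m·K

ΣR = ΔT/Q' = |79.5 − 32.1|/114 = 0.4158 m·K/W
Known resistances:
  R'_aluminium = ln(0.0110/0.00921)/(2πk) = 0.1776/(2π·191) = 1.480×10^-4 m·K/W
  R'_PVC = ln(0.0158/0.0110)/(2πk) = 0.3621/(2π·0.173) = 0.3331 m·K/W
R_PTFE = ΣR − ΣR_known = 0.4158 − 0.3332 = 0.08260 m·K/W
ln(r₂/r₁)/(2πk) = 0.08260 ⇒ k = 0.1469/(2π·0.08260) = 0.283 W/m·K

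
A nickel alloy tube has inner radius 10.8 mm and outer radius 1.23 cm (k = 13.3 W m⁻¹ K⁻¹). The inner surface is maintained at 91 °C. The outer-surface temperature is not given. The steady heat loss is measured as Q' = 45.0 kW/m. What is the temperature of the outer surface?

T_out = 21.0 °C

Sum the resistances:
  R'_nickel alloy = ln(0.0123/0.0108)/(2πk) = 0.1301/(2π·13.3) = 0.001556 m·K/W
ΣR = 0.001556 m·K/W
ΔT = Q'·ΣR = 45000 × 0.001556 = 70.02 K
Heat flows outward, so T_out = T_in − ΔT = 91 − 70.02 = 21.0 °C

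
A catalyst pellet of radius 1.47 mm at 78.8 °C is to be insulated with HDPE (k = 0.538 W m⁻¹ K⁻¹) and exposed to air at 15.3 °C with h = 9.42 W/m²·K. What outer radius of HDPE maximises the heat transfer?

For a sphere, r_cr = 2k_ins/h = 2·0.538/9.42 = 0.114 m = 11.4 cm

r_cr = 11.4 cm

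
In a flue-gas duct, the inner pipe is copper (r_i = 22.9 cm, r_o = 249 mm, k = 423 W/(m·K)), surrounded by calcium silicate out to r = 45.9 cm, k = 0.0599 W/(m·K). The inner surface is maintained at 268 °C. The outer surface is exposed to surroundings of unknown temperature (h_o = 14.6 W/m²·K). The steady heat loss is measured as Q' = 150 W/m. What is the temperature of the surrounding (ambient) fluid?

Sum the resistances:
  R'_copper = ln(0.249/0.229)/(2πk) = 0.08373/(2π·423) = 3.150×10^-5 m·K/W
  R'_calcium silicate = ln(0.459/0.249)/(2πk) = 0.6116/(2π·0.0599) = 1.625 m·K/W
  R'_conv,out = 1/(2πr h) = 1/(2π·0.459·14.6) = 0.02375 m·K/W
ΣR = 1.649 m·K/W
ΔT = Q'·ΣR = 150 × 1.649 = 247.3 K
Heat flows outward, so T_out = T_in − ΔT = 268 − 247.3 = 20.7 °C

T_out = 20.7 °C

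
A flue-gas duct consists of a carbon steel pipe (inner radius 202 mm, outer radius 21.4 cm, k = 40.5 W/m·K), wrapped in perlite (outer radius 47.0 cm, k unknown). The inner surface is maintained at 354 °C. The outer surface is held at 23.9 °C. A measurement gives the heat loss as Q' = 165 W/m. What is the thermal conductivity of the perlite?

ΣR = ΔT/Q' = |354 − 23.9|/165 = 2.001 m·K/W
Known resistances:
  R'_carbon steel = ln(0.214/0.202)/(2πk) = 0.05771/(2π·40.5) = 2.268×10^-4 m·K/W
R_perlite = ΣR − ΣR_known = 2.001 − 2.268×10^-4 = 2.001 m·K/W
ln(r₂/r₁)/(2πk) = 2.001 ⇒ k = 0.7868/(2π·2.001) = 0.0626 W/m·K

k = 0.0626 W/m·K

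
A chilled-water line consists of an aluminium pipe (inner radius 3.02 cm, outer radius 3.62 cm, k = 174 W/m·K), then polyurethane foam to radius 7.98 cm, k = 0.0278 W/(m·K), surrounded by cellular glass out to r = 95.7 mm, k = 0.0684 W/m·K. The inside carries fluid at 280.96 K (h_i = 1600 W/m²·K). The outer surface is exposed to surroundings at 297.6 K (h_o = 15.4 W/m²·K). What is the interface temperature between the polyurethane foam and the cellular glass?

Resistance network (inner→outer):
  R'_conv,in = 1/(2πr h) = 1/(2π·0.0302·1600) = 0.003294 m·K/W
  R'_aluminium = ln(0.0362/0.0302)/(2πk) = 0.1812/(2π·174) = 1.658×10^-4 m·K/W
  R'_polyurethane foam = ln(0.0798/0.0362)/(2πk) = 0.7905/(2π·0.0278) = 4.525 m·K/W
  R'_cellular glass = ln(0.0957/0.0798)/(2πk) = 0.1817/(2π·0.0684) = 0.4228 m·K/W
  R'_conv,out = 1/(2πr h) = 1/(2π·0.0957·15.4) = 0.1080 m·K/W
ΣR = 0.003294 + 1.658×10^-4 + 4.525 + 0.4228 + 0.1080 = 5.059 m·K/W
Q' = ΔT/ΣR = (280.96 K − 297.6 K)/5.059 = -3.289 W/m
From the inner boundary to the polyurethane foam/cellular glass interface, ΣR_partial = 4.528 m·K/W.
T_interface = T_in − Q'·ΣR_partial = 280.96 K − (-3.289)(4.528) = 295.9 K

T = 295.9 K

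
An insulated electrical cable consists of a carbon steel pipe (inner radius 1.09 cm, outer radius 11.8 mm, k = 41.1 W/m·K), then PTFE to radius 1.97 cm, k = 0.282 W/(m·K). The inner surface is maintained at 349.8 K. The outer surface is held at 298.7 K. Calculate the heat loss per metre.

Q' = 176 W/m

Series thermal resistances, inner to outer:
  R'_carbon steel = ln(0.0118/0.0109)/(2πk) = 0.07934/(2π·41.1) = 3.072×10^-4 m·K/W
  R'_PTFE = ln(0.0197/0.0118)/(2πk) = 0.5125/(2π·0.282) = 0.2893 m·K/W
ΣR = 3.072×10^-4 + 0.2893 = 0.2896 m·K/W
Q' = ΔT/ΣR = (349.8 K − 298.7 K)/0.2896 = 176 W/m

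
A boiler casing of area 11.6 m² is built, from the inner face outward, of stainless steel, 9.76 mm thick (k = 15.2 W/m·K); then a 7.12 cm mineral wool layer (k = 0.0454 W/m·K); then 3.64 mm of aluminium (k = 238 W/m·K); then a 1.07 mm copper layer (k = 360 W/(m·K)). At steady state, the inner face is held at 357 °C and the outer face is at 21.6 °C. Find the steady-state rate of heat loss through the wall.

Q = 2480 W

Series thermal resistances, inner to outer:
  R_stainless steel = L/(kA) = 0.00976/(15.2·11.6) = 5.535×10^-5 K/W
  R_mineral wool = L/(kA) = 0.0712/(0.0454·11.6) = 0.1352 K/W
  R_aluminium = L/(kA) = 0.00364/(238·11.6) = 1.318×10^-6 K/W
  R_copper = L/(kA) = 0.00107/(360·11.6) = 2.562×10^-7 K/W
ΣR = 5.535×10^-5 + 0.1352 + 1.318×10^-6 + 2.562×10^-7 = 0.1353 K/W
Q = ΔT/ΣR = (357 °C − 21.6 °C)/0.1353 = 2480 W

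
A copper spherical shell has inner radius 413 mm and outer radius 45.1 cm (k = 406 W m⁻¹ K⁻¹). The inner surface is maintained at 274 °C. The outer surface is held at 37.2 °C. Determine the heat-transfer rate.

Q = 4πk·ΔT/(1/r₁ − 1/r₂) = 4π × 406 × 236.8 / (1/0.413 − 1/0.451) = 5.92×10^6 W

Q = 5920 kW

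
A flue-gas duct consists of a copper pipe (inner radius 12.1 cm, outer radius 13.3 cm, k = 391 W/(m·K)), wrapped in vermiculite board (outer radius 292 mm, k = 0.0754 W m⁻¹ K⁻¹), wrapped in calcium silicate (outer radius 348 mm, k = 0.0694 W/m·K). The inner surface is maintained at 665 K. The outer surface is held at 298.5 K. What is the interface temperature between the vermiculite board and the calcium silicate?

T = 370.0 K

Treat each layer as a resistance in series:
  R'_copper = ln(0.133/0.121)/(2πk) = 0.09456/(2π·391) = 3.849×10^-5 m·K/W
  R'_vermiculite board = ln(0.292/0.133)/(2πk) = 0.7864/(2π·0.0754) = 1.660 m·K/W
  R'_calcium silicate = ln(0.348/0.292)/(2πk) = 0.1754/(2π·0.0694) = 0.4024 m·K/W
ΣR = 3.849×10^-5 + 1.660 + 0.4024 = 2.062 m·K/W
Q' = ΔT/ΣR = (665 K − 298.5 K)/2.062 = 177.7 W/m
From the inner boundary to the vermiculite board/calcium silicate interface, ΣR_partial = 1.660 m·K/W.
T_interface = T_in − Q'·ΣR_partial = 665 K − (177.7)(1.660) = 370.0 K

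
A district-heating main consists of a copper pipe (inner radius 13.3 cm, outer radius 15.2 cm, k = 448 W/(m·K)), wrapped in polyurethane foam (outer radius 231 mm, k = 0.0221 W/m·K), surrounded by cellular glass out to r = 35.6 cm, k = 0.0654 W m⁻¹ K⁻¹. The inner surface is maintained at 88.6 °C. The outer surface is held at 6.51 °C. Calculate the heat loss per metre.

Q' = 20.2 W/m

Treat each layer as a resistance in series:
  R'_copper = ln(0.152/0.133)/(2πk) = 0.1335/(2π·448) = 4.744×10^-5 m·K/W
  R'_polyurethane foam = ln(0.231/0.152)/(2πk) = 0.4185/(2π·0.0221) = 3.014 m·K/W
  R'_cellular glass = ln(0.356/0.231)/(2πk) = 0.4325/(2π·0.0654) = 1.053 m·K/W
ΣR = 4.744×10^-5 + 3.014 + 1.053 = 4.067 m·K/W
Q' = ΔT/ΣR = (88.6 °C − 6.51 °C)/4.067 = 20.2 W/m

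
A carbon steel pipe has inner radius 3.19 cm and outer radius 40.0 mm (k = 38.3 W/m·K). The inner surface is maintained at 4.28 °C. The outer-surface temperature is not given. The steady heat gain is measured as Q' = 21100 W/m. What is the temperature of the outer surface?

Sum the resistances:
  R'_carbon steel = ln(0.0400/0.0319)/(2πk) = 0.2263/(2π·38.3) = 9.403×10^-4 m·K/W
ΣR = 9.403×10^-4 m·K/W
ΔT = Q'·ΣR = 21100 × 9.403×10^-4 = 19.84 K
Heat flows inward, so T_out = T_in + ΔT = 4.28 + 19.84 = 24.1 °C

T_out = 24.1 °C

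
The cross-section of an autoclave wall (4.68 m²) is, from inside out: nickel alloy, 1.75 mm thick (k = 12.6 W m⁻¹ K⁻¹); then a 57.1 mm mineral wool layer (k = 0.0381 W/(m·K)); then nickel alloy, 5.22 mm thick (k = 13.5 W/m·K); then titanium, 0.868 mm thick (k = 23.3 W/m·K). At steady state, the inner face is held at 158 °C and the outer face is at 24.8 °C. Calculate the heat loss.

Resistance network (inner→outer):
  R_nickel alloy = L/(kA) = 0.00175/(12.6·4.68) = 2.968×10^-5 K/W
  R_mineral wool = L/(kA) = 0.0571/(0.0381·4.68) = 0.3202 K/W
  R_nickel alloy = L/(kA) = 0.00522/(13.5·4.68) = 8.262×10^-5 K/W
  R_titanium = L/(kA) = 8.68×10^-4/(23.3·4.68) = 7.960×10^-6 K/W
ΣR = 2.968×10^-5 + 0.3202 + 8.262×10^-5 + 7.960×10^-6 = 0.3203 K/W
Q = ΔT/ΣR = (158 °C − 24.8 °C)/0.3203 = 416 W

Q = 416 W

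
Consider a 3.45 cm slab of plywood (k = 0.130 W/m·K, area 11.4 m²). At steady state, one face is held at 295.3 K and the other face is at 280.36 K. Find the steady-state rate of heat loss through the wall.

Q = kA·ΔT/L = 0.130 × 11.4 × |295.3 K − 280.36 K| / 0.0345 = 642 W

Q = 642 W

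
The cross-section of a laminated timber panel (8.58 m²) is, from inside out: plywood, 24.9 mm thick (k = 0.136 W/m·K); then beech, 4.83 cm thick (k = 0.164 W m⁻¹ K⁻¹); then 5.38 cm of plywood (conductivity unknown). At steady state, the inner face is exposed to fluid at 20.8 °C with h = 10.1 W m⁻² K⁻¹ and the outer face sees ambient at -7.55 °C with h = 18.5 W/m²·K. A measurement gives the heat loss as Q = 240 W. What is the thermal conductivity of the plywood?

ΣR = ΔT/Q = |20.8 − -7.55|/240 = 0.1181 K/W
Known resistances:
  R_conv,in = 1/(hA) = 1/(10.1·8.58) = 0.01154 K/W
  R_plywood = L/(kA) = 0.0249/(0.136·8.58) = 0.02134 K/W
  R_beech = L/(kA) = 0.0483/(0.164·8.58) = 0.03433 K/W
  R_conv,out = 1/(hA) = 1/(18.5·8.58) = 0.006300 K/W
R_plywood = ΣR − ΣR_known = 0.1181 − 0.07351 = 0.04459 K/W
L/(kA) = 0.04459 ⇒ k = 0.0538/(0.04459·8.58) = 0.141 W/m·K

k = 0.141 W/m·K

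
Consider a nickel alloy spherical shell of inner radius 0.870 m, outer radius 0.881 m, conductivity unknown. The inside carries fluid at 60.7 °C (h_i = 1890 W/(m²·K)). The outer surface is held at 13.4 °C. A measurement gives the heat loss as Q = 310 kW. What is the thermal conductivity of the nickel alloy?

ΣR = ΔT/Q = |60.7 − 13.4|/3.10×10^5 = 1.526×10^-4 K/W
Known resistances:
  R_conv,in = 1/(4πr²h) = 1/(4π·0.870²·1890) = 5.563×10^-5 K/W
R_nickel alloy = ΣR − ΣR_known = 1.526×10^-4 − 5.563×10^-5 = 9.697×10^-5 K/W
(1/r₁−1/r₂)/(4πk) = 9.697×10^-5 ⇒ k = 0.01435/(4π·9.697×10^-5) = 11.8 W/m·K

k = 11.8 W/m·K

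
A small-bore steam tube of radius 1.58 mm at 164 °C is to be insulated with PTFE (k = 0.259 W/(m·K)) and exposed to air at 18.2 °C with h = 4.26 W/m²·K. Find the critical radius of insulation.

r_cr = 6.08 cm

For a cylinder, r_cr = k_ins/h = 0.259/4.26 = 0.0608 m = 6.08 cm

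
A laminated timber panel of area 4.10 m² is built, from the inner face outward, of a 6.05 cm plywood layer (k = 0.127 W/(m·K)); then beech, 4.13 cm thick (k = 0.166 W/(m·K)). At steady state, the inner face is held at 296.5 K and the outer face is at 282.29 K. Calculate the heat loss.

Q = 80.3 W

Resistance network (inner→outer):
  R_plywood = L/(kA) = 0.0605/(0.127·4.10) = 0.1162 K/W
  R_beech = L/(kA) = 0.0413/(0.166·4.10) = 0.06068 K/W
ΣR = 0.1162 + 0.06068 = 0.1769 K/W
Q = ΔT/ΣR = (296.5 K − 282.29 K)/0.1769 = 80.3 W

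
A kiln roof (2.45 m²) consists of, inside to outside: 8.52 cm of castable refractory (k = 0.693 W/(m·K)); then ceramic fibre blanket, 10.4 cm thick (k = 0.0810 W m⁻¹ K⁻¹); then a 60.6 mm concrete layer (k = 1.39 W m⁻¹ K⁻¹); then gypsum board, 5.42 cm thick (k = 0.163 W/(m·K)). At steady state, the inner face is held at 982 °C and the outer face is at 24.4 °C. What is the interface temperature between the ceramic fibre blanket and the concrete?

Series thermal resistances, inner to outer:
  R_castable refractory = L/(kA) = 0.0852/(0.693·2.45) = 0.05018 K/W
  R_ceramic fibre blanket = L/(kA) = 0.104/(0.0810·2.45) = 0.5241 K/W
  R_concrete = L/(kA) = 0.0606/(1.39·2.45) = 0.01779 K/W
  R_gypsum board = L/(kA) = 0.0542/(0.163·2.45) = 0.1357 K/W
ΣR = 0.05018 + 0.5241 + 0.01779 + 0.1357 = 0.7278 K/W
Q = ΔT/ΣR = (982 °C − 24.4 °C)/0.7278 = 1316 W
From the inner boundary to the ceramic fibre blanket/concrete interface, ΣR_partial = 0.5743 K/W.
T_interface = T_in − Q·ΣR_partial = 982 °C − (1316)(0.5743) = 226 °C

T = 226 °C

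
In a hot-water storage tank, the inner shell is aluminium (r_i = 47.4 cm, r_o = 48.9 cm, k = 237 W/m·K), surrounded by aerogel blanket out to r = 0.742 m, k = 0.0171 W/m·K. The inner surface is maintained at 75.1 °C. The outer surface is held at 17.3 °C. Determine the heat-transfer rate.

Series thermal resistances, inner to outer:
  R_aluminium = (1/0.474 − 1/0.489)/(4πk) = 0.06471/(4π·237) = 2.173×10^-5 K/W
  R_aerogel blanket = (1/0.489 − 1/0.742)/(4πk) = 0.6973/(4π·0.0171) = 3.245 K/W
ΣR = 2.173×10^-5 + 3.245 = 3.245 K/W
Q = ΔT/ΣR = (75.1 °C − 17.3 °C)/3.245 = 17.8 W

Q = 17.8 W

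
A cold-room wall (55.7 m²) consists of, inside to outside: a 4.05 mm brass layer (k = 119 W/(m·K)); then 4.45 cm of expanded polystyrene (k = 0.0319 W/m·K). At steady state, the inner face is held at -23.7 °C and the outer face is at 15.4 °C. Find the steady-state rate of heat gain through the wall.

Treat each layer as a resistance in series:
  R_brass = L/(kA) = 0.00405/(119·55.7) = 6.110×10^-7 K/W
  R_expanded polystyrene = L/(kA) = 0.0445/(0.0319·55.7) = 0.02504 K/W
ΣR = 6.110×10^-7 + 0.02504 = 0.02504 K/W
Q = ΔT/ΣR = (-23.7 °C − 15.4 °C)/0.02504 = -1560 W
(Negative Q ⇒ heat flows inward; heat gain = 1560 W.)

Q = 1560 W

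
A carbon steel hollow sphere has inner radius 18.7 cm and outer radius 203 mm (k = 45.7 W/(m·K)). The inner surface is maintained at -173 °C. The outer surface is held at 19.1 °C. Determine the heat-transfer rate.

Q = 262 kW

Q = 4πk·ΔT/(1/r₁ − 1/r₂) = 4π × 45.7 × 192.1 / (1/0.187 − 1/0.203) = 2.62×10^5 W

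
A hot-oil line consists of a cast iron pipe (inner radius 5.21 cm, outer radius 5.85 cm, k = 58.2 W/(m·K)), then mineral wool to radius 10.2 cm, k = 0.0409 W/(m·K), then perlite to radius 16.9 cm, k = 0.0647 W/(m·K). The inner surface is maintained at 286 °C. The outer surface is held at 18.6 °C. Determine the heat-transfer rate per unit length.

Treat each layer as a resistance in series:
  R'_cast iron = ln(0.0585/0.0521)/(2πk) = 0.1159/(2π·58.2) = 3.168×10^-4 m·K/W
  R'_mineral wool = ln(0.102/0.0585)/(2πk) = 0.5559/(2π·0.0409) = 2.163 m·K/W
  R'_perlite = ln(0.169/0.102)/(2πk) = 0.5049/(2π·0.0647) = 1.242 m·K/W
ΣR = 3.168×10^-4 + 2.163 + 1.242 = 3.405 m·K/W
Q' = ΔT/ΣR = (286 °C − 18.6 °C)/3.405 = 78.5 W/m

Q' = 78.5 W/m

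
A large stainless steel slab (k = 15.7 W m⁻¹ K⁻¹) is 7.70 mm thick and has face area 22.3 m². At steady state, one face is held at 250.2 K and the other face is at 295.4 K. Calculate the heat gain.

Q = kA·ΔT/L = 15.7 × 22.3 × |250.2 K − 295.4 K| / 0.00770 = 2.06×10^6 W

Q = 2.06×10^6 W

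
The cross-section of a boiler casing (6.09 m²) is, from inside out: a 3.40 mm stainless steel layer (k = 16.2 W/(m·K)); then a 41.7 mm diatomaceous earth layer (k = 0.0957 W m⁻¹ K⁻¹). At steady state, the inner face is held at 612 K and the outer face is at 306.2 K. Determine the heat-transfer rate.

Treat each layer as a resistance in series:
  R_stainless steel = L/(kA) = 0.00340/(16.2·6.09) = 3.446×10^-5 K/W
  R_diatomaceous earth = L/(kA) = 0.0417/(0.0957·6.09) = 0.07155 K/W
ΣR = 3.446×10^-5 + 0.07155 = 0.07158 K/W
Q = ΔT/ΣR = (612 K − 306.2 K)/0.07158 = 4270 W

Q = 4270 W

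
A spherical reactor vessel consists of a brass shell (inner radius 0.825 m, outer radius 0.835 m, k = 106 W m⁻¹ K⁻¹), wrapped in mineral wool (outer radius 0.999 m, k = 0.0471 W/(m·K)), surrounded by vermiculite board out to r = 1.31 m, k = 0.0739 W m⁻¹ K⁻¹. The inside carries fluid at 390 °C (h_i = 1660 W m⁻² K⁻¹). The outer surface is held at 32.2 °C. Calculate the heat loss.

Treat each layer as a resistance in series:
  R_conv,in = 1/(4πr²h) = 1/(4π·0.825²·1660) = 7.043×10^-5 K/W
  R_brass = (1/0.825 − 1/0.835)/(4πk) = 0.01452/(4π·106) = 1.090×10^-5 K/W
  R_mineral wool = (1/0.835 − 1/0.999)/(4πk) = 0.1966/(4π·0.0471) = 0.3322 K/W
  R_vermiculite board = (1/0.999 − 1/1.31)/(4πk) = 0.2376/(4π·0.0739) = 0.2559 K/W
ΣR = 7.043×10^-5 + 1.090×10^-5 + 0.3322 + 0.2559 = 0.5882 K/W
Q = ΔT/ΣR = (390 °C − 32.2 °C)/0.5882 = 608 W

Q = 608 W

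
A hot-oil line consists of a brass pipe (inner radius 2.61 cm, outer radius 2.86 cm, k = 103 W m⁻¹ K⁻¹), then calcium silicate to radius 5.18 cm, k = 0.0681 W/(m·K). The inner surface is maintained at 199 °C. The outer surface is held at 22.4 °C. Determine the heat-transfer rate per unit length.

Q' = 127 W/m

Treat each layer as a resistance in series:
  R'_brass = ln(0.0286/0.0261)/(2πk) = 0.09147/(2π·103) = 1.413×10^-4 m·K/W
  R'_calcium silicate = ln(0.0518/0.0286)/(2πk) = 0.5940/(2π·0.0681) = 1.388 m·K/W
ΣR = 1.413×10^-4 + 1.388 = 1.388 m·K/W
Q' = ΔT/ΣR = (199 °C − 22.4 °C)/1.388 = 127 W/m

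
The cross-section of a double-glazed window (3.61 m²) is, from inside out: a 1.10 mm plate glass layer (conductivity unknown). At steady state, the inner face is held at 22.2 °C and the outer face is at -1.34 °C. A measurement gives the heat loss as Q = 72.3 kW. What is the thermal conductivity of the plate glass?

k = 0.936 W/m·K

ΣR = ΔT/Q = |22.2 − -1.34|/72300 = 3.256×10^-4 K/W
L/(kA) = 3.256×10^-4 ⇒ k = 0.00110/(3.256×10^-4·3.61) = 0.936 W/m·K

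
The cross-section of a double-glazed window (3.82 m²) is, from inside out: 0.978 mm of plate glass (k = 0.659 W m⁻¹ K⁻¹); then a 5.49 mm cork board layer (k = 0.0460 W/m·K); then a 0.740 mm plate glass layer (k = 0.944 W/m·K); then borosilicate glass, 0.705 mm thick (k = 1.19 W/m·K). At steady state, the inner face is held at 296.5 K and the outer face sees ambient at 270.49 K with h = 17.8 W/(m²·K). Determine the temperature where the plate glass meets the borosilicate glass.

T = 278.77 K

Treat each layer as a resistance in series:
  R_plate glass = L/(kA) = 9.78×10^-4/(0.659·3.82) = 3.885×10^-4 K/W
  R_cork board = L/(kA) = 0.00549/(0.0460·3.82) = 0.03124 K/W
  R_plate glass = L/(kA) = 7.40×10^-4/(0.944·3.82) = 2.052×10^-4 K/W
  R_borosilicate glass = L/(kA) = 7.05×10^-4/(1.19·3.82) = 1.551×10^-4 K/W
  R_conv,out = 1/(hA) = 1/(17.8·3.82) = 0.01471 K/W
ΣR = 3.885×10^-4 + 0.03124 + 2.052×10^-4 + 1.551×10^-4 + 0.01471 = 0.04670 K/W
Q = ΔT/ΣR = (296.5 K − 270.49 K)/0.04670 = 557.0 W
From the inner boundary to the plate glass/borosilicate glass interface, ΣR_partial = 0.03183 K/W.
T_interface = T_in − Q·ΣR_partial = 296.5 K − (557.0)(0.03183) = 278.77 K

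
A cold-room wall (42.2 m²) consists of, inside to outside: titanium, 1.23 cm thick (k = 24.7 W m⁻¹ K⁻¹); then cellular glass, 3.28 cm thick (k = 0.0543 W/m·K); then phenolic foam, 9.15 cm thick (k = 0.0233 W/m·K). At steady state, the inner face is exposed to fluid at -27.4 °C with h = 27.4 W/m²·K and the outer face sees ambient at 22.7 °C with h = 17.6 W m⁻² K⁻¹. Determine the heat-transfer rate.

Resistance network (inner→outer):
  R_conv,in = 1/(hA) = 1/(27.4·42.2) = 8.648×10^-4 K/W
  R_titanium = L/(kA) = 0.0123/(24.7·42.2) = 1.180×10^-5 K/W
  R_cellular glass = L/(kA) = 0.0328/(0.0543·42.2) = 0.01431 K/W
  R_phenolic foam = L/(kA) = 0.0915/(0.0233·42.2) = 0.09306 K/W
  R_conv,out = 1/(hA) = 1/(17.6·42.2) = 0.001346 K/W
ΣR = 8.648×10^-4 + 1.180×10^-5 + 0.01431 + 0.09306 + 0.001346 = 0.1096 K/W
Q = ΔT/ΣR = (-27.4 °C − 22.7 °C)/0.1096 = -457 W
(Negative Q ⇒ heat flows inward; heat gain = 457 W.)

Q = 457 W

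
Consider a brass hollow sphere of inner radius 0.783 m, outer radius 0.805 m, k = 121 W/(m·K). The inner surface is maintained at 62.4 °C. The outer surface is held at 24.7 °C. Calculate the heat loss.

Q = 4πk·ΔT/(1/r₁ − 1/r₂) = 4π × 121 × 37.7 / (1/0.783 − 1/0.805) = 1.64×10^6 W

Q = 1640 kW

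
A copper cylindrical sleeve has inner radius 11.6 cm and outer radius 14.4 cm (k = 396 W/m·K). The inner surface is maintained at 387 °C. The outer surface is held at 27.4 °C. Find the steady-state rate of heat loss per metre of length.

Q' = 4140 kW/m

Q' = 2πk·ΔT/ln(r₂/r₁) = 2π × 396 × 359.6 / ln(0.144/0.116) = 4.14×10^6 W/m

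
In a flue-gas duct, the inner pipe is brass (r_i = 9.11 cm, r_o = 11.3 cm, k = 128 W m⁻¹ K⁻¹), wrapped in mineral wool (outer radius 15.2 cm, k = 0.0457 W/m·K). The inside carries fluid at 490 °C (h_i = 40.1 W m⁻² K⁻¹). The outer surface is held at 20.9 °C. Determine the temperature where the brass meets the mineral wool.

Resistance network (inner→outer):
  R'_conv,in = 1/(2πr h) = 1/(2π·0.0911·40.1) = 0.04357 m·K/W
  R'_brass = ln(0.113/0.0911)/(2πk) = 0.2154/(2π·128) = 2.679×10^-4 m·K/W
  R'_mineral wool = ln(0.152/0.113)/(2πk) = 0.2965/(2π·0.0457) = 1.033 m·K/W
ΣR = 0.04357 + 2.679×10^-4 + 1.033 = 1.077 m·K/W
Q' = ΔT/ΣR = (490 °C − 20.9 °C)/1.077 = 435.6 W/m
From the inner boundary to the brass/mineral wool interface, ΣR_partial = 0.04384 m·K/W.
T_interface = T_in − Q'·ΣR_partial = 490 °C − (435.6)(0.04384) = 471 °C

T = 471 °C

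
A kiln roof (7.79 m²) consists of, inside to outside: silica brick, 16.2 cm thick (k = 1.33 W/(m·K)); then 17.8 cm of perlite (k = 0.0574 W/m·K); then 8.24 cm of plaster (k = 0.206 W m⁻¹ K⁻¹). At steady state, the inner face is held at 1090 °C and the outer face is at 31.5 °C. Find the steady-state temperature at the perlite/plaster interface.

Series thermal resistances, inner to outer:
  R_silica brick = L/(kA) = 0.162/(1.33·7.79) = 0.01564 K/W
  R_perlite = L/(kA) = 0.178/(0.0574·7.79) = 0.3981 K/W
  R_plaster = L/(kA) = 0.0824/(0.206·7.79) = 0.05135 K/W
ΣR = 0.01564 + 0.3981 + 0.05135 = 0.4651 K/W
Q = ΔT/ΣR = (1090 °C − 31.5 °C)/0.4651 = 2276 W
From the inner boundary to the perlite/plaster interface, ΣR_partial = 0.4137 K/W.
T_interface = T_in − Q·ΣR_partial = 1090 °C − (2276)(0.4137) = 148 °C

T = 148 °C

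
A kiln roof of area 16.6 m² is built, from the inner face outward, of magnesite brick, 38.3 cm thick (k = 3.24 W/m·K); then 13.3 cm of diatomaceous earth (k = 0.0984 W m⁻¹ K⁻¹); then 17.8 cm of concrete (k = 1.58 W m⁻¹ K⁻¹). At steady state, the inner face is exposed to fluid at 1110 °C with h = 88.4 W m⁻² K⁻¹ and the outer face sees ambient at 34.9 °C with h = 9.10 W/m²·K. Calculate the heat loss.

Treat each layer as a resistance in series:
  R_conv,in = 1/(hA) = 1/(88.4·16.6) = 6.815×10^-4 K/W
  R_magnesite brick = L/(kA) = 0.383/(3.24·16.6) = 0.007121 K/W
  R_diatomaceous earth = L/(kA) = 0.133/(0.0984·16.6) = 0.08142 K/W
  R_concrete = L/(kA) = 0.178/(1.58·16.6) = 0.006787 K/W
  R_conv,out = 1/(hA) = 1/(9.10·16.6) = 0.006620 K/W
ΣR = 6.815×10^-4 + 0.007121 + 0.08142 + 0.006787 + 0.006620 = 0.1026 K/W
Q = ΔT/ΣR = (1110 °C − 34.9 °C)/0.1026 = 10500 W

Q = 10500 W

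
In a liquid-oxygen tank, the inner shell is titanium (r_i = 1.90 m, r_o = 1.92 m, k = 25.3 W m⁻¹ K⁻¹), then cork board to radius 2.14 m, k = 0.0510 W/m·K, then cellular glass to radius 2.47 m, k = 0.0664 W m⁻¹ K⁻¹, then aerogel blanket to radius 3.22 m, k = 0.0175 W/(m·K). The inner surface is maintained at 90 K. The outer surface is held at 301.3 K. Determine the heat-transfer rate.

Series thermal resistances, inner to outer:
  R_titanium = (1/1.90 − 1/1.92)/(4πk) = 0.005482/(4π·25.3) = 1.724×10^-5 K/W
  R_cork board = (1/1.92 − 1/2.14)/(4πk) = 0.05354/(4π·0.0510) = 0.08355 K/W
  R_cellular glass = (1/2.14 − 1/2.47)/(4πk) = 0.06243/(4π·0.0664) = 0.07482 K/W
  R_aerogel blanket = (1/2.47 − 1/3.22)/(4πk) = 0.09430/(4π·0.0175) = 0.4288 K/W
ΣR = 1.724×10^-5 + 0.08355 + 0.07482 + 0.4288 = 0.5872 K/W
Q = ΔT/ΣR = (90 K − 301.3 K)/0.5872 = -360 W
(Negative Q ⇒ heat flows inward; heat gain = 360 W.)

Q = 360 W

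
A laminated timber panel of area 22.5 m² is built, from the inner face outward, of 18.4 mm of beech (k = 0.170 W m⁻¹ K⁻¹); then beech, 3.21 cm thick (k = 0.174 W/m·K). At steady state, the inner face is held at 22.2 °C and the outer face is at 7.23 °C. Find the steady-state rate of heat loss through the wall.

Series thermal resistances, inner to outer:
  R_beech = L/(kA) = 0.0184/(0.170·22.5) = 0.004810 K/W
  R_beech = L/(kA) = 0.0321/(0.174·22.5) = 0.008199 K/W
ΣR = 0.004810 + 0.008199 = 0.01301 K/W
Q = ΔT/ΣR = (22.2 °C − 7.23 °C)/0.01301 = 1150 W

Q = 1150 W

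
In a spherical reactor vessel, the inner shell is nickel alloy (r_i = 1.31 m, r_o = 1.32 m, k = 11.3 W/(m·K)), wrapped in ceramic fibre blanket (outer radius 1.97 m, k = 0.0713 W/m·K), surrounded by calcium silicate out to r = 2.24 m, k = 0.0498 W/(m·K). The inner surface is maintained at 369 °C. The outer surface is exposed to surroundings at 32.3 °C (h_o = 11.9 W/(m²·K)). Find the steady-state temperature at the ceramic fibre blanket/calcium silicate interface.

Resistance network (inner→outer):
  R_nickel alloy = (1/1.31 − 1/1.32)/(4πk) = 0.005783/(4π·11.3) = 4.073×10^-5 K/W
  R_ceramic fibre blanket = (1/1.32 − 1/1.97)/(4πk) = 0.2500/(4π·0.0713) = 0.2790 K/W
  R_calcium silicate = (1/1.97 − 1/2.24)/(4πk) = 0.06119/(4π·0.0498) = 0.09777 K/W
  R_conv,out = 1/(4πr²h) = 1/(4π·2.24²·11.9) = 0.001333 K/W
ΣR = 4.073×10^-5 + 0.2790 + 0.09777 + 0.001333 = 0.3781 K/W
Q = ΔT/ΣR = (369 °C − 32.3 °C)/0.3781 = 890.5 W
From the inner boundary to the ceramic fibre blanket/calcium silicate interface, ΣR_partial = 0.2790 K/W.
T_interface = T_in − Q·ΣR_partial = 369 °C − (890.5)(0.2790) = 121 °C

T = 121 °C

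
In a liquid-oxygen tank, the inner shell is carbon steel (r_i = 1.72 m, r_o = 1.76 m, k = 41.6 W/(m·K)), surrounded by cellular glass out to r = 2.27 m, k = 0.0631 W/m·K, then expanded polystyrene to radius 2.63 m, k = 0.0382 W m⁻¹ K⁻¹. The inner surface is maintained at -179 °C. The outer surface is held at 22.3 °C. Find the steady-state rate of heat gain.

Series thermal resistances, inner to outer:
  R_carbon steel = (1/1.72 − 1/1.76)/(4πk) = 0.01321/(4π·41.6) = 2.528×10^-5 K/W
  R_cellular glass = (1/1.76 − 1/2.27)/(4πk) = 0.1277/(4π·0.0631) = 0.1610 K/W
  R_expanded polystyrene = (1/2.27 − 1/2.63)/(4πk) = 0.06030/(4π·0.0382) = 0.1256 K/W
ΣR = 2.528×10^-5 + 0.1610 + 0.1256 = 0.2866 K/W
Q = ΔT/ΣR = (-179 °C − 22.3 °C)/0.2866 = -702 W
(Negative Q ⇒ heat flows inward; heat gain = 702 W.)

Q = 702 W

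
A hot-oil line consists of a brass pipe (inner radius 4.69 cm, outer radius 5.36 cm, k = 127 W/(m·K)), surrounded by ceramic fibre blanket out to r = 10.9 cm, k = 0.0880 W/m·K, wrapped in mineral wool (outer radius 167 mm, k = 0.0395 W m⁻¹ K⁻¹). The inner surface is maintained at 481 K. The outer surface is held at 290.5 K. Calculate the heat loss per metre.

Series thermal resistances, inner to outer:
  R'_brass = ln(0.0536/0.0469)/(2πk) = 0.1335/(2π·127) = 1.673×10^-4 m·K/W
  R'_ceramic fibre blanket = ln(0.109/0.0536)/(2πk) = 0.7098/(2π·0.0880) = 1.284 m·K/W
  R'_mineral wool = ln(0.167/0.109)/(2πk) = 0.4266/(2π·0.0395) = 1.719 m·K/W
ΣR = 1.673×10^-4 + 1.284 + 1.719 = 3.003 m·K/W
Q' = ΔT/ΣR = (481 K − 290.5 K)/3.003 = 63.4 W/m

Q' = 63.4 W/m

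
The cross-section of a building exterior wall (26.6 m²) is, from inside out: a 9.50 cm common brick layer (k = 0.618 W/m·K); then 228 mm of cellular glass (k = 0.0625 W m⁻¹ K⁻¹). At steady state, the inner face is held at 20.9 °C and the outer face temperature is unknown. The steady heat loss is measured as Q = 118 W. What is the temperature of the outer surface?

Series resistances:
  R_common brick = L/(kA) = 0.0950/(0.618·26.6) = 0.005779 K/W
  R_cellular glass = L/(kA) = 0.228/(0.0625·26.6) = 0.1371 K/W
ΣR = 0.1429 K/W
ΔT = Q·ΣR = 118 × 0.1429 = 16.86 K
Heat flows outward, so T_out = T_in − ΔT = 20.9 − 16.86 = 4.04 °C

T_out = 4.04 °C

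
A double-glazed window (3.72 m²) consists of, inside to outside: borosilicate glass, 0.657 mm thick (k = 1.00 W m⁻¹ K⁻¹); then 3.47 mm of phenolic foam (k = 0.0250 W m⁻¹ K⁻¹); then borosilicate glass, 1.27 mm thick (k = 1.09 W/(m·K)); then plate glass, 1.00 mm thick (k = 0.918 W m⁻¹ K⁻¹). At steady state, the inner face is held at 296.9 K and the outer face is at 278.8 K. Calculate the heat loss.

Resistance network (inner→outer):
  R_borosilicate glass = L/(kA) = 6.57×10^-4/(1.00·3.72) = 1.766×10^-4 K/W
  R_phenolic foam = L/(kA) = 0.00347/(0.0250·3.72) = 0.03731 K/W
  R_borosilicate glass = L/(kA) = 0.00127/(1.09·3.72) = 3.132×10^-4 K/W
  R_plate glass = L/(kA) = 0.00100/(0.918·3.72) = 2.928×10^-4 K/W
ΣR = 1.766×10^-4 + 0.03731 + 3.132×10^-4 + 2.928×10^-4 = 0.03809 K/W
Q = ΔT/ΣR = (296.9 K − 278.8 K)/0.03809 = 475 W

Q = 475 W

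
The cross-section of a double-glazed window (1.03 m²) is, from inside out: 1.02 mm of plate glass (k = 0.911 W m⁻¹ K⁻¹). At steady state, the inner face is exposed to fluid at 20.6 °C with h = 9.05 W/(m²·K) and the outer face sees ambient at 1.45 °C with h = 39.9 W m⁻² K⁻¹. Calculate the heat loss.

Resistance network (inner→outer):
  R_conv,in = 1/(hA) = 1/(9.05·1.03) = 0.1073 K/W
  R_plate glass = L/(kA) = 0.00102/(0.911·1.03) = 0.001087 K/W
  R_conv,out = 1/(hA) = 1/(39.9·1.03) = 0.02433 K/W
ΣR = 0.1073 + 0.001087 + 0.02433 = 0.1327 K/W
Q = ΔT/ΣR = (20.6 °C − 1.45 °C)/0.1327 = 144 W

Q = 144 W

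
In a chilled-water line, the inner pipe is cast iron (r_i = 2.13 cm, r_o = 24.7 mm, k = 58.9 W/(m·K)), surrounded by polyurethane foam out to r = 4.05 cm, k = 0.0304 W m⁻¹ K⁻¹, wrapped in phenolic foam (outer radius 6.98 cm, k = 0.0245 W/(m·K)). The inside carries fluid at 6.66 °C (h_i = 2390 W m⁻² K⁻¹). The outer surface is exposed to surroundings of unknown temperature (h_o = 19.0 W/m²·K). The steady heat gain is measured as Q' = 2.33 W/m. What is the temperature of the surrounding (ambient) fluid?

T_out = 21.2 °C

Sum the resistances:
  R'_conv,in = 1/(2πr h) = 1/(2π·0.0213·2390) = 0.003126 m·K/W
  R'_cast iron = ln(0.0247/0.0213)/(2πk) = 0.1481/(2π·58.9) = 4.002×10^-4 m·K/W
  R'_polyurethane foam = ln(0.0405/0.0247)/(2πk) = 0.4945/(2π·0.0304) = 2.589 m·K/W
  R'_phenolic foam = ln(0.0698/0.0405)/(2πk) = 0.5443/(2π·0.0245) = 3.536 m·K/W
  R'_conv,out = 1/(2πr h) = 1/(2π·0.0698·19.0) = 0.1200 m·K/W
ΣR = 6.248 m·K/W
ΔT = Q'·ΣR = 2.33 × 6.248 = 14.56 K
Heat flows inward, so T_out = T_in + ΔT = 6.66 + 14.56 = 21.2 °C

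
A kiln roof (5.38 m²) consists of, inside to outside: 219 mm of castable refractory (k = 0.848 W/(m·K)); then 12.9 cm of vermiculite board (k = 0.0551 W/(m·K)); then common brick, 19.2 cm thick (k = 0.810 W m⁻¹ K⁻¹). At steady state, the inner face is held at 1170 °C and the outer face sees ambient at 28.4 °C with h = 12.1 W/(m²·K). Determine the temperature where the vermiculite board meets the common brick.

T = 153 °C

Resistance network (inner→outer):
  R_castable refractory = L/(kA) = 0.219/(0.848·5.38) = 0.04800 K/W
  R_vermiculite board = L/(kA) = 0.129/(0.0551·5.38) = 0.4352 K/W
  R_common brick = L/(kA) = 0.192/(0.810·5.38) = 0.04406 K/W
  R_conv,out = 1/(hA) = 1/(12.1·5.38) = 0.01536 K/W
ΣR = 0.04800 + 0.4352 + 0.04406 + 0.01536 = 0.5426 K/W
Q = ΔT/ΣR = (1170 °C − 28.4 °C)/0.5426 = 2104 W
From the inner boundary to the vermiculite board/common brick interface, ΣR_partial = 0.4832 K/W.
T_interface = T_in − Q·ΣR_partial = 1170 °C − (2104)(0.4832) = 153 °C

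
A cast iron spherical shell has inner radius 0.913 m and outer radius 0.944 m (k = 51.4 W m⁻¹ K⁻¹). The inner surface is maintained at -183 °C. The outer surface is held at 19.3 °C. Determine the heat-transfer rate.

Q = 4πk·ΔT/(1/r₁ − 1/r₂) = 4π × 51.4 × 202.3 / (1/0.913 − 1/0.944) = 3.63×10^6 W

Q = 3.63×10^6 W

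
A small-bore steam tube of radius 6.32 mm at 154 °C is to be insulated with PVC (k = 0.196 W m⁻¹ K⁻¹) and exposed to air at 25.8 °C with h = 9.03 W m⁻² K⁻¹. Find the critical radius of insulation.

r_cr = 2.17 cm

For a cylinder, r_cr = k_ins/h = 0.196/9.03 = 0.0217 m = 2.17 cm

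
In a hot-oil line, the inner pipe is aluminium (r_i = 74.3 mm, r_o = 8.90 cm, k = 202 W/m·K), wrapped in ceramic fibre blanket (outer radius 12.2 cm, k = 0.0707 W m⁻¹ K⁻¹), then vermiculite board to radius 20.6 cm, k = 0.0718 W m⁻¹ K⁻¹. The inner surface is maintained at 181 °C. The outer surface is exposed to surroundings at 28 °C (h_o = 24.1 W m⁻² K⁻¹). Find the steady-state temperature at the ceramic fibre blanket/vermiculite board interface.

T = 124 °C

Treat each layer as a resistance in series:
  R'_aluminium = ln(0.0890/0.0743)/(2πk) = 0.1805/(2π·202) = 1.422×10^-4 m·K/W
  R'_ceramic fibre blanket = ln(0.122/0.0890)/(2πk) = 0.3154/(2π·0.0707) = 0.7100 m·K/W
  R'_vermiculite board = ln(0.206/0.122)/(2πk) = 0.5239/(2π·0.0718) = 1.161 m·K/W
  R'_conv,out = 1/(2πr h) = 1/(2π·0.206·24.1) = 0.03206 m·K/W
ΣR = 1.422×10^-4 + 0.7100 + 1.161 + 0.03206 = 1.903 m·K/W
Q' = ΔT/ΣR = (181 °C − 28 °C)/1.903 = 80.40 W/m
From the inner boundary to the ceramic fibre blanket/vermiculite board interface, ΣR_partial = 0.7101 m·K/W.
T_interface = T_in − Q'·ΣR_partial = 181 °C − (80.40)(0.7101) = 124 °C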